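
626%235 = 156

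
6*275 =1650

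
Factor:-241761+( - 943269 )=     -  2^1*  3^4*5^1 *7^1 * 11^1 *19^1 = - 1185030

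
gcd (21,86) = 1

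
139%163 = 139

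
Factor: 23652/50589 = 2^2*3^2*7^( - 1) * 11^(-1)  =  36/77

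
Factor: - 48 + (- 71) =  - 7^1 * 17^1 = -  119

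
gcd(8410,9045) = 5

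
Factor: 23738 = 2^1 * 11^1  *13^1  *83^1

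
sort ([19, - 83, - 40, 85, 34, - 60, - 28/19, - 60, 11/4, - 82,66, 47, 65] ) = [ - 83, - 82,- 60, - 60 ,-40, - 28/19, 11/4,19,34,47, 65, 66,85 ] 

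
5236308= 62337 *84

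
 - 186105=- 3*62035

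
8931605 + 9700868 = 18632473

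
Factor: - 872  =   - 2^3*109^1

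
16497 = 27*611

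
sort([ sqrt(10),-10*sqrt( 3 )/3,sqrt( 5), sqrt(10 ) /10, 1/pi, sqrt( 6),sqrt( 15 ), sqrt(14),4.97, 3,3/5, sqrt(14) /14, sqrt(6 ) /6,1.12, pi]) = [-10*sqrt( 3) /3,  sqrt(14) /14,sqrt( 10) /10,1/pi,sqrt(6) /6, 3/5, 1.12, sqrt( 5 ),sqrt(6 ),3, pi, sqrt( 10),sqrt(14 ),sqrt(15), 4.97 ]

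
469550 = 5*93910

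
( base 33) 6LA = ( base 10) 7237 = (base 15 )2227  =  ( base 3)100221001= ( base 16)1C45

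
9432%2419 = 2175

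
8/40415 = 8/40415=0.00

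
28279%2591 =2369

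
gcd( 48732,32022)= 6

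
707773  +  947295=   1655068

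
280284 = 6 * 46714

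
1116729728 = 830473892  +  286255836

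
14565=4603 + 9962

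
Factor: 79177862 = 2^1*39588931^1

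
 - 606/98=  - 303/49  =  -6.18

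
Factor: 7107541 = 7^1*1015363^1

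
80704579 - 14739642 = 65964937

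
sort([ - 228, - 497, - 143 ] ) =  [ - 497, - 228, - 143] 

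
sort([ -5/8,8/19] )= [-5/8,8/19 ]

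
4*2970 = 11880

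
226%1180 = 226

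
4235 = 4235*1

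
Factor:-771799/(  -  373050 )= 2^(- 1) * 3^(-2)* 5^( - 2 )*7^2*19^1 = 931/450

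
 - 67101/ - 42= 1597 + 9/14 = 1597.64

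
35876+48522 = 84398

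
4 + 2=6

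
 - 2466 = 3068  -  5534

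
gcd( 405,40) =5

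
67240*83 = 5580920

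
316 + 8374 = 8690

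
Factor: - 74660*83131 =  - 2^2*5^1 * 59^1* 1409^1*3733^1 = - 6206560460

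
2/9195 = 2/9195 = 0.00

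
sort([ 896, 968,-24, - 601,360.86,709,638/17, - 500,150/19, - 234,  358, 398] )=[ - 601, - 500, - 234,- 24, 150/19,638/17,358, 360.86, 398, 709,  896,  968]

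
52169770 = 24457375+27712395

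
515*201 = 103515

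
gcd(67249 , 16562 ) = 91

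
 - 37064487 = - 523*70869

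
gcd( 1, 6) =1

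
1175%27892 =1175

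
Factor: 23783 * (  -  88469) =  - 2104058227  =  -  17^1*1399^1*88469^1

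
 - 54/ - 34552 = 27/17276 = 0.00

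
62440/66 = 946 + 2/33 =946.06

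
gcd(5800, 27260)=580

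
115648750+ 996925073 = 1112573823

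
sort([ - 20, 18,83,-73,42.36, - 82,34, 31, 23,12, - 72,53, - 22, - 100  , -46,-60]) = [ -100, -82, - 73, - 72,-60, - 46 , - 22, - 20,12,18, 23,31,34,42.36,53,83]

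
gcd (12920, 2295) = 85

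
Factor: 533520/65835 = 2^4 *3^1*  7^(-1)*11^( - 1)*13^1 = 624/77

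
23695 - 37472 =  -13777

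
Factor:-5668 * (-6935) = 2^2 *5^1*13^1* 19^1*73^1*109^1 = 39307580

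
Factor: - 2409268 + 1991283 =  - 5^1*83597^1 = - 417985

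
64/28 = 16/7 = 2.29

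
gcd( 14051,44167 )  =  1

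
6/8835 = 2/2945 = 0.00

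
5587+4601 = 10188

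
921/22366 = 921/22366 = 0.04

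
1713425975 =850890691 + 862535284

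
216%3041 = 216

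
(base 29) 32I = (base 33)2CP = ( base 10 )2599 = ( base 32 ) 2H7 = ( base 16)a27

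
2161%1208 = 953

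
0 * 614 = 0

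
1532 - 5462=-3930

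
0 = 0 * 7659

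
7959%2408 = 735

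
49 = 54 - 5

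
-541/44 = -541/44 = - 12.30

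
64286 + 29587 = 93873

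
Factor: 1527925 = 5^2*7^1*8731^1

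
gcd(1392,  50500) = 4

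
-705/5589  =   - 235/1863 =-0.13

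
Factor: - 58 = -2^1*29^1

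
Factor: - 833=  - 7^2  *  17^1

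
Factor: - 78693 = -3^1*17^1*1543^1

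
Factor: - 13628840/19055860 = - 2^1*19^(-1)*29^1 * 31^1*379^1*50147^( - 1) = - 681442/952793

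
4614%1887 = 840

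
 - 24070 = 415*( - 58 ) 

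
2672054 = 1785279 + 886775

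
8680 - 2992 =5688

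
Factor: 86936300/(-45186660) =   -  3^(- 4) * 5^1 * 11^1*17^1*4649^1*27893^( - 1)=-4346815/2259333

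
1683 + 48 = 1731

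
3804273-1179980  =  2624293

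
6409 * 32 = 205088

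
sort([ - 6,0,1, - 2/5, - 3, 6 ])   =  [ - 6, - 3, - 2/5,  0 , 1, 6 ]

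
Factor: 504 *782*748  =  2^6*3^2*7^1*11^1*17^2*23^1 = 294807744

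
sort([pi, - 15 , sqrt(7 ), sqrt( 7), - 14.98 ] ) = [ - 15, - 14.98,sqrt(7),sqrt( 7), pi ]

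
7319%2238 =605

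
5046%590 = 326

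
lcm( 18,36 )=36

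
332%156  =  20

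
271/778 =271/778=0.35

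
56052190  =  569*98510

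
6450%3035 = 380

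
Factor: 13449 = 3^1*  4483^1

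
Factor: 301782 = 2^1*3^1* 13^1*53^1*73^1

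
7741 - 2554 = 5187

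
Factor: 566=2^1*283^1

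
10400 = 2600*4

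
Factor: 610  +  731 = 1341=3^2 * 149^1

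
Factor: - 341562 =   -  2^1*3^1*13^1*29^1*151^1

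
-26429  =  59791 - 86220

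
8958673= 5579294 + 3379379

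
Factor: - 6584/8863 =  - 2^3* 823^1 * 8863^( - 1 )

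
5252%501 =242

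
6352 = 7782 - 1430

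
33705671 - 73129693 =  - 39424022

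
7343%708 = 263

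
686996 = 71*9676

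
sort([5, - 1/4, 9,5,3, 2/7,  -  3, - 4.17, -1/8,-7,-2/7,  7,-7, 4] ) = [-7, - 7, - 4.17, - 3,-2/7,- 1/4, - 1/8, 2/7, 3, 4,  5,5, 7, 9] 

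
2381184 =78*30528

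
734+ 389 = 1123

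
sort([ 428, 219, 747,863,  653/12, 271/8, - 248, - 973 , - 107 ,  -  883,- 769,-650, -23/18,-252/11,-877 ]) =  [ - 973, - 883,- 877, - 769, - 650,-248 , - 107,-252/11, - 23/18, 271/8,653/12, 219, 428,747 , 863]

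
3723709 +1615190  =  5338899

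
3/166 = 3/166 = 0.02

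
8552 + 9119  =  17671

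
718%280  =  158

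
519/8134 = 519/8134 = 0.06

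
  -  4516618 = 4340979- 8857597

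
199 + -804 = - 605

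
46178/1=46178 = 46178.00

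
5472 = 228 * 24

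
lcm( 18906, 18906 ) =18906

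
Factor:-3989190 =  - 2^1*3^1*5^1*103^1*1291^1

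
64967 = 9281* 7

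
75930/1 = 75930=75930.00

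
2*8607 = 17214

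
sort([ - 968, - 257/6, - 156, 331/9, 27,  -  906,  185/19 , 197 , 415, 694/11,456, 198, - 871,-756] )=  [ - 968, - 906, - 871 , - 756, - 156,  -  257/6, 185/19, 27,331/9,694/11,197, 198, 415, 456]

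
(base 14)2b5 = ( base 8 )1047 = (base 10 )551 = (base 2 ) 1000100111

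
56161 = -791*( - 71)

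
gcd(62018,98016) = 2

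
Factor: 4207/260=2^( - 2)*5^( - 1)*7^1*13^( - 1 )*601^1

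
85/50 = 1 + 7/10 = 1.70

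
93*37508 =3488244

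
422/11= 38 + 4/11 = 38.36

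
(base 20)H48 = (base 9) 10403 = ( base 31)756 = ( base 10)6888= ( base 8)15350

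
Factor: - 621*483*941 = - 282246363 = - 3^4*7^1*23^2*941^1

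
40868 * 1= 40868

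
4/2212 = 1/553= 0.00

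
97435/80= 19487/16 = 1217.94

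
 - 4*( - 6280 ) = 25120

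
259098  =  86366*3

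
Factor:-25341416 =-2^3*547^1*5791^1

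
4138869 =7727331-3588462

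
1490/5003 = 1490/5003 = 0.30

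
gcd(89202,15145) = 1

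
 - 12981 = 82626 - 95607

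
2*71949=143898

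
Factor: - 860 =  - 2^2*5^1 * 43^1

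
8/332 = 2/83 = 0.02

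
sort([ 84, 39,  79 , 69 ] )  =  [ 39, 69 , 79,  84 ] 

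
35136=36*976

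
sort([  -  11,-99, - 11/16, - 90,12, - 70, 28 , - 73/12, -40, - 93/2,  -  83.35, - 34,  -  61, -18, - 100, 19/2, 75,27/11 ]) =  [-100, - 99, - 90, - 83.35,- 70, - 61, - 93/2, - 40, - 34, - 18 , - 11, - 73/12, -11/16, 27/11,19/2, 12, 28,75 ]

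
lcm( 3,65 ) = 195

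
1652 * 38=62776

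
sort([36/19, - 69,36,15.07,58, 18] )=[ - 69, 36/19, 15.07, 18, 36, 58]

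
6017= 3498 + 2519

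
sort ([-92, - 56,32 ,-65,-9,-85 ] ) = [-92, - 85, - 65, - 56,-9,32] 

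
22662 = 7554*3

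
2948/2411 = 2948/2411 = 1.22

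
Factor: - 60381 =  - 3^2*6709^1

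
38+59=97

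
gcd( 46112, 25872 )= 176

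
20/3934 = 10/1967 = 0.01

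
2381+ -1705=676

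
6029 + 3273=9302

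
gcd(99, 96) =3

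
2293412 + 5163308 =7456720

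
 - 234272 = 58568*( - 4)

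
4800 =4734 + 66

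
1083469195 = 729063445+354405750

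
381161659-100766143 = 280395516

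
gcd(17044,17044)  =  17044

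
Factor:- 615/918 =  - 205/306 = -  2^ ( - 1)*3^( - 2)* 5^1*17^( -1) * 41^1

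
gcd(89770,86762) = 94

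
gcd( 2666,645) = 43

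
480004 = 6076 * 79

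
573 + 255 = 828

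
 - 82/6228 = -1+3073/3114 =- 0.01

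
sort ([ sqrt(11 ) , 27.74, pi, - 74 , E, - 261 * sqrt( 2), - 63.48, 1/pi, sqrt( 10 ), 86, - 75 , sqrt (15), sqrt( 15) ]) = [ - 261*  sqrt(2 ) ,- 75 ,-74, - 63.48,1/pi,E , pi, sqrt(  10 ), sqrt (11 ), sqrt(15 ) , sqrt(15 ), 27.74, 86]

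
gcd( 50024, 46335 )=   1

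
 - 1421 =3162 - 4583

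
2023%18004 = 2023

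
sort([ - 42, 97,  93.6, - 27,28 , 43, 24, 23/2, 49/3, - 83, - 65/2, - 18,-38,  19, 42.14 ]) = [ - 83, - 42, - 38, - 65/2, - 27, - 18 , 23/2,  49/3, 19,24,  28,42.14,43, 93.6,  97]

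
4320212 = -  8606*( - 502) 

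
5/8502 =5/8502 =0.00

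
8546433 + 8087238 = 16633671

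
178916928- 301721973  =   - 122805045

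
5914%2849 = 216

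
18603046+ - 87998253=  - 69395207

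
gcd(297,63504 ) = 27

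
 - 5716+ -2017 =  - 7733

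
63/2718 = 7/302 = 0.02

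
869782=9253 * 94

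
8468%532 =488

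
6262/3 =6262/3   =  2087.33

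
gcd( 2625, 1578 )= 3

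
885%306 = 273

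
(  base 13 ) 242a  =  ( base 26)7ea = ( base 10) 5106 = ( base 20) cf6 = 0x13F2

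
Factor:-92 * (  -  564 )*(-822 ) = -2^5*3^2*23^1*47^1*137^1 = - 42651936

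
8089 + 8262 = 16351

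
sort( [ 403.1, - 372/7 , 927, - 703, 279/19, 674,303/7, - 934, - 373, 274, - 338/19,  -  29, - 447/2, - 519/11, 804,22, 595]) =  [ - 934,-703, - 373,-447/2, - 372/7, - 519/11, -29, -338/19,  279/19,  22, 303/7, 274, 403.1, 595, 674,804,  927 ] 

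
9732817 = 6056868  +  3675949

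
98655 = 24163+74492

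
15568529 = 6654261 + 8914268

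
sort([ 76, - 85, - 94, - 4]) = [ - 94, - 85, - 4,  76 ] 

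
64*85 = 5440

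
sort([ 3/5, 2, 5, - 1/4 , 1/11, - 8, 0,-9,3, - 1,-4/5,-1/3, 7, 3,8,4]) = [ - 9, - 8,- 1, - 4/5,-1/3, - 1/4, 0, 1/11, 3/5, 2,3, 3, 4, 5, 7, 8]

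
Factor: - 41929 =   -  23^1* 1823^1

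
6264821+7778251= 14043072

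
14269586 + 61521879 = 75791465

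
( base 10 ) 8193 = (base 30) 933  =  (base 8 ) 20001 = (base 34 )72X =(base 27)B6C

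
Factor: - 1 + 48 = 47^1 = 47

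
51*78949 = 4026399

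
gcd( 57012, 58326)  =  6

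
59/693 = 59/693 = 0.09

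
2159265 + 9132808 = 11292073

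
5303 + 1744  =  7047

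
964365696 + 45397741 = 1009763437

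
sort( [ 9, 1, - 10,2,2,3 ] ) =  [ - 10,1,2,2,3,9 ]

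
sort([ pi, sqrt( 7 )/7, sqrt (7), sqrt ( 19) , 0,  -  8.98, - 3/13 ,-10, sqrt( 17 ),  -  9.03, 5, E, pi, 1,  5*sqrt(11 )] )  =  [ - 10,  -  9.03, - 8.98,-3/13, 0, sqrt(7) /7,1, sqrt(7 ), E,pi , pi, sqrt( 17 ),sqrt(19),5,  5* sqrt( 11 ) ] 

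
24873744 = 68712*362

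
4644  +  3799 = 8443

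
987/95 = 987/95 = 10.39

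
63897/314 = 63897/314 = 203.49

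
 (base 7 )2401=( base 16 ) 373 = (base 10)883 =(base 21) 201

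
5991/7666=5991/7666= 0.78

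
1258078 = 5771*218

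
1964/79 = 24 + 68/79 = 24.86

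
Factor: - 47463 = - 3^1*13^1*1217^1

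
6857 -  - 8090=14947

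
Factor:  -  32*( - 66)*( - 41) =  - 86592 = - 2^6*3^1*11^1*41^1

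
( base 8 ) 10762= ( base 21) a8g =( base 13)2125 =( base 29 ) 5dc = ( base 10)4594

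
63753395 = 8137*7835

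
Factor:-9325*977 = - 9110525 = -5^2*373^1* 977^1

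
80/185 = 16/37=0.43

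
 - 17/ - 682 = 17/682 =0.02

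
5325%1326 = 21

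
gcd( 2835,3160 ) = 5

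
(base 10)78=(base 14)58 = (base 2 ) 1001110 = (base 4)1032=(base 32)2E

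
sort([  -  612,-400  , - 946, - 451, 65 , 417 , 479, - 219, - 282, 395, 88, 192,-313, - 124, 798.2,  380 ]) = [-946, - 612, - 451, - 400,-313, - 282 ,- 219, - 124, 65 , 88,  192, 380,395,417, 479, 798.2 ] 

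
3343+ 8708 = 12051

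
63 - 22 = 41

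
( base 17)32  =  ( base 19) 2F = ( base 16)35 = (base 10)53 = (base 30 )1N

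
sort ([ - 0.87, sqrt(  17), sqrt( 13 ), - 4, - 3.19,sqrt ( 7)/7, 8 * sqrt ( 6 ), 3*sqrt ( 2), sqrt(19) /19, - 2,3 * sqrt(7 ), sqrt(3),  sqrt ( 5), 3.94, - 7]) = [ - 7, - 4,-3.19,  -  2, - 0.87  ,  sqrt( 19) /19, sqrt( 7) /7,  sqrt(3),sqrt(5 ) , sqrt( 13 ),3.94, sqrt( 17),3*sqrt( 2), 3*sqrt(  7 ), 8*sqrt( 6)]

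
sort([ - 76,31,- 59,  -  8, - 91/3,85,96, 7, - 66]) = [-76, - 66,  -  59, - 91/3, - 8, 7, 31, 85,  96 ] 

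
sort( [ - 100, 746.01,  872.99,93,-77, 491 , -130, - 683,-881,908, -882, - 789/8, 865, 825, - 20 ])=[ - 882, - 881,- 683,-130,-100, - 789/8, - 77,-20, 93, 491, 746.01, 825, 865, 872.99, 908 ]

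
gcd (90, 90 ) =90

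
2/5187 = 2/5187 = 0.00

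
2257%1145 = 1112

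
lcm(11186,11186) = 11186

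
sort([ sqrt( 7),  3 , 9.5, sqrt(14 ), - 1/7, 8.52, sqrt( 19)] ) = [ - 1/7,sqrt(7), 3,sqrt( 14 ),sqrt( 19 ), 8.52, 9.5 ] 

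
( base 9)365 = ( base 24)CE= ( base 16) 12e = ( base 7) 611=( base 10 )302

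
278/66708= 139/33354 = 0.00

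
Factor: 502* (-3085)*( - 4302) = 6662378340 = 2^2*3^2*5^1*239^1*251^1*617^1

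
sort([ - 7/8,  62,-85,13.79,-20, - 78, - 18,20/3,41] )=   [ - 85, - 78, - 20, - 18,- 7/8 , 20/3,  13.79 , 41, 62 ] 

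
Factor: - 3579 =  - 3^1*1193^1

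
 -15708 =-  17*924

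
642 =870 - 228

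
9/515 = 9/515 =0.02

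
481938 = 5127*94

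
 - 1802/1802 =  - 1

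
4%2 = 0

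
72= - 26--98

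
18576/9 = 2064 = 2064.00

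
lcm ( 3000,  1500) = 3000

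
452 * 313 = 141476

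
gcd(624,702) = 78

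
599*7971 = 4774629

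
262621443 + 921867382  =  1184488825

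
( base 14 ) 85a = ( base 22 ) 38K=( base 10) 1648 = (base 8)3160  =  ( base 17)5BG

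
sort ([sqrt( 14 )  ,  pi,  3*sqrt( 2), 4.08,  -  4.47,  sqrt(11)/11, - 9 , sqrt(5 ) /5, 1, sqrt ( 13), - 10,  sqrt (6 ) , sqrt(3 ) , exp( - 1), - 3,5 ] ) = [ - 10, - 9,  -  4.47, - 3, sqrt( 11)/11, exp(-1 ), sqrt ( 5)/5,1, sqrt( 3) , sqrt ( 6),  pi, sqrt ( 13), sqrt( 14),  4.08, 3*sqrt( 2), 5 ]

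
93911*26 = 2441686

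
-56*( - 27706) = 1551536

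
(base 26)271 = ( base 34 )1b5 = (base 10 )1535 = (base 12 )a7b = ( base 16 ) 5ff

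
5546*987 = 5473902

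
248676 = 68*3657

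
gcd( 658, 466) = 2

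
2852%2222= 630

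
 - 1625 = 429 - 2054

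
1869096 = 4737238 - 2868142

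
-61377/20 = - 3069 + 3/20 = -3068.85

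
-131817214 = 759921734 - 891738948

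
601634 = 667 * 902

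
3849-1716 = 2133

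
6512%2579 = 1354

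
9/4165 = 9/4165 = 0.00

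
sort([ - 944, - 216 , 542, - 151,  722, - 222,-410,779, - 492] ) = [ - 944, - 492, - 410, - 222,-216, - 151  ,  542,  722, 779] 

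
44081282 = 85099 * 518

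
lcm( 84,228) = 1596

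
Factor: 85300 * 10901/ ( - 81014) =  - 2^1 * 5^2 * 11^1*853^1*991^1*40507^( - 1) = -  464927650/40507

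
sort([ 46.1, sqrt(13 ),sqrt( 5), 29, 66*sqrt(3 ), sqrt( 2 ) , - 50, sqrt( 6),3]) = [  -  50,  sqrt( 2),sqrt ( 5), sqrt ( 6), 3, sqrt(13),29 , 46.1 , 66*sqrt (3) ]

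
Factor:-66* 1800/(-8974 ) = 59400/4487 = 2^3*3^3*5^2 *7^( - 1 ) * 11^1*641^( - 1)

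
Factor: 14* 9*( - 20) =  - 2520 = - 2^3*3^2*5^1*7^1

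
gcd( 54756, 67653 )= 9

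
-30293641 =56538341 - 86831982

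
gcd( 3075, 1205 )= 5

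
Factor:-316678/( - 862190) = 158339/431095= 5^ ( - 1 )*7^( - 1)*109^( - 1 )*113^ (-1)*191^1*829^1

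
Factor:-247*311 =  - 13^1 *19^1 * 311^1 = -  76817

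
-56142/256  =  - 220  +  89/128 = - 219.30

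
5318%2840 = 2478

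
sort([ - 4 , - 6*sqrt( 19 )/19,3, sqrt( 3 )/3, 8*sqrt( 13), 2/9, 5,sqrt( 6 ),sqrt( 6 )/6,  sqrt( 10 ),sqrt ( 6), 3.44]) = [ - 4, -6* sqrt (19 ) /19 , 2/9, sqrt(6 ) /6, sqrt( 3)/3,sqrt(6 ),sqrt( 6), 3, sqrt(10 ) , 3.44,5,8  *sqrt ( 13 ) ]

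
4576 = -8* (-572) 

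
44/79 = 44/79=0.56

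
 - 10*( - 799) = 7990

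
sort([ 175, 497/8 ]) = [497/8,175]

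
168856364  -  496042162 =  - 327185798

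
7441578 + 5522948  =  12964526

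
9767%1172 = 391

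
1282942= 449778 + 833164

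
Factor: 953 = 953^1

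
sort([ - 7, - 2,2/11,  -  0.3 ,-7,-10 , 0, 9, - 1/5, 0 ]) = [ - 10, - 7,  -  7,-2, - 0.3, - 1/5,0 , 0,2/11, 9]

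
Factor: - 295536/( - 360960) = 2^(- 5) * 5^(-1)*131^1 = 131/160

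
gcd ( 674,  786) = 2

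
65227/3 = 65227/3 =21742.33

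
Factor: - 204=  - 2^2* 3^1 * 17^1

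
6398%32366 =6398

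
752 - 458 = 294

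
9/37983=3/12661=0.00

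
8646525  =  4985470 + 3661055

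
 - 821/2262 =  - 821/2262 = -0.36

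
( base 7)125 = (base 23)2M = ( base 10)68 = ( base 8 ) 104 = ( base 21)35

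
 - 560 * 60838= -34069280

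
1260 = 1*1260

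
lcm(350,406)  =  10150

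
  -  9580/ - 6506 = 4790/3253 =1.47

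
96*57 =5472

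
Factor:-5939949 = -3^1 * 89^1 * 22247^1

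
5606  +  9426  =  15032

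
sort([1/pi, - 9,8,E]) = [  -  9, 1/pi, E,8] 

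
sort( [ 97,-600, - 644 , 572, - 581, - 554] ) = [ - 644, - 600, - 581, - 554,97,  572] 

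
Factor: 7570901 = 13^1*47^1*12391^1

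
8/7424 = 1/928 = 0.00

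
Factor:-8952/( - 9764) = 2238/2441 = 2^1*3^1* 373^1* 2441^(  -  1)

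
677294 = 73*9278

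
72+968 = 1040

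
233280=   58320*4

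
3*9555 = 28665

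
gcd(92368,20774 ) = 2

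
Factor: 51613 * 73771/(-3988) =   -  2^(  -  2)* 997^(  -  1 ) * 51613^1*73771^1  =  - 3807542623/3988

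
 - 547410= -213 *2570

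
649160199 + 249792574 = 898952773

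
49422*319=15765618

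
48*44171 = 2120208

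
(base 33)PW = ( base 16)359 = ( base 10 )857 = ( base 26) 16P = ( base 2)1101011001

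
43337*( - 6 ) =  - 260022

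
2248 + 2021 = 4269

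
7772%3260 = 1252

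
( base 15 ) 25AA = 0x1F63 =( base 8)17543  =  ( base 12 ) 4797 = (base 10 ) 8035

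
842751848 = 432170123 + 410581725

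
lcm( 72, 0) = 0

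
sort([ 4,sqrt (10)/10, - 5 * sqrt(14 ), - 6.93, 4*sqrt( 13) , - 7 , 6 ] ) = [- 5 * sqrt(14),-7, - 6.93, sqrt(10 )/10,4,6,4*sqrt( 13) ]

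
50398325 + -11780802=38617523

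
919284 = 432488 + 486796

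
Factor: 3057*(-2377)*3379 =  - 24553466331 = -3^1*31^1*109^1*1019^1*2377^1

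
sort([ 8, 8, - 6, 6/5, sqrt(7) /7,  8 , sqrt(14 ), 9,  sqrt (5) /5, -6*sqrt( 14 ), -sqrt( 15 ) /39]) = [ - 6 * sqrt( 14 ),-6, - sqrt(15 )/39, sqrt(7)/7 , sqrt( 5)/5, 6/5,sqrt ( 14),8,  8, 8, 9 ] 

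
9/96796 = 9/96796 = 0.00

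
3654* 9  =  32886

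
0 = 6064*0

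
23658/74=319 +26/37 = 319.70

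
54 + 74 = 128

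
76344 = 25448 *3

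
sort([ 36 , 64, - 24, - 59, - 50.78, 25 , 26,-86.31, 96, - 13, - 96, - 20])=[ - 96, - 86.31,-59 , - 50.78,- 24, - 20, - 13,25,26,36,64, 96 ] 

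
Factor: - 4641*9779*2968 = -134700718152=- 2^3*3^1*7^3*11^1*13^1 *17^1* 53^1 *127^1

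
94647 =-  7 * ( - 13521 )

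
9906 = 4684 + 5222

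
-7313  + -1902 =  - 9215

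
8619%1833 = 1287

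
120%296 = 120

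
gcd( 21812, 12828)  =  4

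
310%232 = 78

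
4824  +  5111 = 9935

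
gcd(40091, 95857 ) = 1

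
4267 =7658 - 3391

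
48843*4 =195372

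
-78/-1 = 78 + 0/1 =78.00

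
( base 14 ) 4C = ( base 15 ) 48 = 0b1000100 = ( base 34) 20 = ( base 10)68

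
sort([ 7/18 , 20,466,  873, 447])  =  [ 7/18,20,447,466,  873 ] 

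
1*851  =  851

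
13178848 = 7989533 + 5189315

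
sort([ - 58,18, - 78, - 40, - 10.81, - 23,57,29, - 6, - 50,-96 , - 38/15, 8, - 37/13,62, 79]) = [ - 96  ,-78, - 58, - 50, - 40, - 23, - 10.81, - 6, - 37/13,  -  38/15,8,18,29,57,62,79]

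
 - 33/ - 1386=1/42  =  0.02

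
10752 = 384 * 28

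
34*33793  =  1148962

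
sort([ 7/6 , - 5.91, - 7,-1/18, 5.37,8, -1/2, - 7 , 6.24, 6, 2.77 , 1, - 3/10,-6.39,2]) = [ - 7, - 7, - 6.39 , - 5.91, - 1/2 ,  -  3/10, - 1/18,  1,7/6,2,2.77, 5.37,6 , 6.24, 8 ] 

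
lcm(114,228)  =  228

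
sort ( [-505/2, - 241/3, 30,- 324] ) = [ -324, - 505/2, - 241/3, 30]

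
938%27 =20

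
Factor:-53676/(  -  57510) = 14/15= 2^1*3^ ( - 1) * 5^( - 1) * 7^1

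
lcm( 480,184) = 11040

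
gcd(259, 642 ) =1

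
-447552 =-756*592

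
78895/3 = 26298+1/3= 26298.33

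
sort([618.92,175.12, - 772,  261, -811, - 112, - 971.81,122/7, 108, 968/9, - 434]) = [-971.81, - 811, - 772, - 434, - 112, 122/7, 968/9, 108,  175.12, 261, 618.92]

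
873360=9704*90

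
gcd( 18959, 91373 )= 1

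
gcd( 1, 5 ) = 1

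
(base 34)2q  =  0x5E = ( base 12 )7a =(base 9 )114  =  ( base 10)94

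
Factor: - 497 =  - 7^1 *71^1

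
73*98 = 7154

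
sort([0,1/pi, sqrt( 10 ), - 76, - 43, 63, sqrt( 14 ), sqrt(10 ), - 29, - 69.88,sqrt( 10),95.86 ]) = [ - 76,  -  69.88, - 43, - 29, 0,1/pi, sqrt ( 10),  sqrt( 10 ), sqrt(10 ), sqrt(14 ), 63,  95.86]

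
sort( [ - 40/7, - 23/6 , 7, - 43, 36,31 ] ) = [ - 43, - 40/7, - 23/6,  7,31,36] 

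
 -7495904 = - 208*36038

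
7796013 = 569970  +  7226043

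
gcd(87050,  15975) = 25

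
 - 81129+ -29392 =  - 110521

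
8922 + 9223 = 18145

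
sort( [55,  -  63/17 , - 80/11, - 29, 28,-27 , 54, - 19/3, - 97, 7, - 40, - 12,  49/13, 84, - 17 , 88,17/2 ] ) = [ - 97,-40,  -  29,  -  27, - 17, - 12,-80/11,-19/3,- 63/17,  49/13, 7 , 17/2, 28,54, 55,84,  88] 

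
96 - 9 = 87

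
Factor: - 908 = -2^2  *227^1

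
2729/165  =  2729/165 = 16.54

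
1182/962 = 1 + 110/481= 1.23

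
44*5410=238040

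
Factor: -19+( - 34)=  - 53^1 = -  53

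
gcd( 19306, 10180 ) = 2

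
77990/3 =25996+2/3   =  25996.67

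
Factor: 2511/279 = 3^2 = 9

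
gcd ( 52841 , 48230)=53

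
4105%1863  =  379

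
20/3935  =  4/787 = 0.01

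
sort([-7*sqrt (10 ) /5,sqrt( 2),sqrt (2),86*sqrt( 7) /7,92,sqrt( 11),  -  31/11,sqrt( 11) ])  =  [- 7*sqrt( 10 )/5, -31/11,sqrt( 2 ), sqrt( 2), sqrt( 11 ),sqrt ( 11), 86*sqrt(7)/7, 92]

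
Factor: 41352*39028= 1613885856 = 2^5 *3^1*11^1* 887^1 * 1723^1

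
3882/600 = 647/100 = 6.47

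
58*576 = 33408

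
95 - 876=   -  781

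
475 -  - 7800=8275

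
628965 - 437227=191738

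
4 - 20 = -16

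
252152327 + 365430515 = 617582842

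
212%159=53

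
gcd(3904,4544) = 64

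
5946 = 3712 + 2234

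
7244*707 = 5121508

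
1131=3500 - 2369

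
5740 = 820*7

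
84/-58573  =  -84/58573 = - 0.00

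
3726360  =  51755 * 72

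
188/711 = 188/711 = 0.26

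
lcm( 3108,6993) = 27972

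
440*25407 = 11179080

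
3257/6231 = 3257/6231  =  0.52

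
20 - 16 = 4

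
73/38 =73/38 = 1.92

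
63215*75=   4741125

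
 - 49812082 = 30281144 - 80093226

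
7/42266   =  1/6038 = 0.00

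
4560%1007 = 532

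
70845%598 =281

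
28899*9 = 260091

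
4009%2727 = 1282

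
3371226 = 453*7442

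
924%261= 141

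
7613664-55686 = 7557978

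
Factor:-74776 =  - 2^3*13^1*719^1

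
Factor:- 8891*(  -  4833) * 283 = 3^3*17^1* 179^1 * 283^1 * 523^1 = 12160567449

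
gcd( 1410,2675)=5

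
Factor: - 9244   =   - 2^2*2311^1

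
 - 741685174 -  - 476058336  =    -  265626838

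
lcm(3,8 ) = 24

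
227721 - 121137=106584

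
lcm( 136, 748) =1496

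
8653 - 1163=7490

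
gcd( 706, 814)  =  2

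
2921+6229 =9150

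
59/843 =59/843=0.07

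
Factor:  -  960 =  - 2^6*3^1 * 5^1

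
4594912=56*82052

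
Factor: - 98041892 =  - 2^2*13^1*43^1*163^1*269^1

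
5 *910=4550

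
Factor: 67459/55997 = 7^1*23^1*419^1*55997^( - 1 )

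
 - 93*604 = - 56172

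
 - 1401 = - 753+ - 648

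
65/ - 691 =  - 65/691 = - 0.09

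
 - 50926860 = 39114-50965974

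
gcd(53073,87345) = 9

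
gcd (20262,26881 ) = 1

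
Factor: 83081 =251^1*331^1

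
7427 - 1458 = 5969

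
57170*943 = 53911310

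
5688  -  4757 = 931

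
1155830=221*5230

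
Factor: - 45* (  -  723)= 3^3*5^1*241^1  =  32535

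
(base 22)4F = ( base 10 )103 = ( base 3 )10211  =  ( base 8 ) 147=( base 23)4b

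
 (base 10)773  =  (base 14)3D3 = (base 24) 185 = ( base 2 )1100000101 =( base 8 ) 1405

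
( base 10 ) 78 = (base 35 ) 28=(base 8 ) 116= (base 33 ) 2C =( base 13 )60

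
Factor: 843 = 3^1*281^1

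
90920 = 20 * 4546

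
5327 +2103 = 7430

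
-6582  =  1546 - 8128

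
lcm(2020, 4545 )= 18180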